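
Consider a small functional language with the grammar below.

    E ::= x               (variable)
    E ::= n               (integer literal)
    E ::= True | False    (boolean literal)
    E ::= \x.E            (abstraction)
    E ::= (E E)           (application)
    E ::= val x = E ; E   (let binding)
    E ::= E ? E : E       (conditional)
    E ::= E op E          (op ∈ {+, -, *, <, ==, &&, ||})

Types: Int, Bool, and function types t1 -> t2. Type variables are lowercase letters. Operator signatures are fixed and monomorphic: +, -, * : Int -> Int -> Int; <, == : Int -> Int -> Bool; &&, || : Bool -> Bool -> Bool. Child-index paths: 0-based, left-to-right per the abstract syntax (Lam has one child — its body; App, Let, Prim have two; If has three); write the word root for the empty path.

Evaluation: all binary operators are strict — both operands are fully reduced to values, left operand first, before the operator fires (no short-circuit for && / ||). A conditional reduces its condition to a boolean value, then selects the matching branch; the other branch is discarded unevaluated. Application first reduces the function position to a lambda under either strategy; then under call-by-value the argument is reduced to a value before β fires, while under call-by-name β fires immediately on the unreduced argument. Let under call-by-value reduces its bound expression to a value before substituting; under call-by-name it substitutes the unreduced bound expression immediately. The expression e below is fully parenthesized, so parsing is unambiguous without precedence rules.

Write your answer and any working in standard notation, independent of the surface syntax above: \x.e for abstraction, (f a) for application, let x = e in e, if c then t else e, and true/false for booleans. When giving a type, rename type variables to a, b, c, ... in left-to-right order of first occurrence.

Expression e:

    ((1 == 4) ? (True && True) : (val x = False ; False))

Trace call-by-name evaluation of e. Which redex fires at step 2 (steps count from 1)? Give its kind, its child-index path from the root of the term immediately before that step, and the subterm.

Answer: if at root : (if false then (true && true) else (let x = false in false))

Working:
step 0: (if (1 == 4) then (true && true) else (let x = false in false))
step 1: [delta@0] (if false then (true && true) else (let x = false in false))
step 2: [if@root] (let x = false in false)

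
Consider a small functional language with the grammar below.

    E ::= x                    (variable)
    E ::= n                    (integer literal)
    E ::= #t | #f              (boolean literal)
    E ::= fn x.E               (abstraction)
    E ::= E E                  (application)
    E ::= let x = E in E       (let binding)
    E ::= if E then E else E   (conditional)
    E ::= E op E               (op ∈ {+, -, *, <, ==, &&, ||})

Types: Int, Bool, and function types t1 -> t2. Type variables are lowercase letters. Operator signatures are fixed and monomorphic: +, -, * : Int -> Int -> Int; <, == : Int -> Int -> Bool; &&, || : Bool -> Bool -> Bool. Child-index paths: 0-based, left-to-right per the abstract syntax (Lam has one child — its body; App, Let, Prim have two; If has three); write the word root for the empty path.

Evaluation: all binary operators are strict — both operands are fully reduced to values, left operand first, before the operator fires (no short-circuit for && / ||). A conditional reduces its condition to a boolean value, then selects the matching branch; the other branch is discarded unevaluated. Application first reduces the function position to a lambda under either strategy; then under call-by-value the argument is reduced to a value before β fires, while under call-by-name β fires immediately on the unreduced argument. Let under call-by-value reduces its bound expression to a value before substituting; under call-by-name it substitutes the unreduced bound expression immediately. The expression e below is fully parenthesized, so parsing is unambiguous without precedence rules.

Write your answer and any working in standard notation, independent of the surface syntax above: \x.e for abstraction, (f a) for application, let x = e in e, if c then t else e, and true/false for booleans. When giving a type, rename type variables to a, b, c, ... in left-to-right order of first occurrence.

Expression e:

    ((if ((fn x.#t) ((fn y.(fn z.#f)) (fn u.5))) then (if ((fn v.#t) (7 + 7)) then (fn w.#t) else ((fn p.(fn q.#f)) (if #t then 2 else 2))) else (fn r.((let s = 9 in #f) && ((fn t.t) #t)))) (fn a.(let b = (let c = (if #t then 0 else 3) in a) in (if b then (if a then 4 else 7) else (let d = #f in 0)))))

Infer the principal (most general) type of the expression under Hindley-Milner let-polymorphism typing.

Answer: Bool

Working:
\x._ : a -> Bool
\z._ : c -> Bool
\y._ : b -> c -> Bool
\u._ : d -> Int
  unify b -> c -> Bool ~ (d -> Int) -> e
  unify b ~ d -> Int
  unify c -> Bool ~ e
_ _ : c -> Bool
  unify a -> Bool ~ (c -> Bool) -> f
  unify a ~ c -> Bool
  unify Bool ~ f
_ _ : Bool
  unify Bool ~ Bool
\v._ : g -> Bool
  unify Int ~ Int
  unify Int ~ Int
  unify g -> Bool ~ Int -> h
  unify g ~ Int
  unify Bool ~ h
_ _ : Bool
  unify Bool ~ Bool
\w._ : i -> Bool
\q._ : k -> Bool
\p._ : j -> k -> Bool
  unify Bool ~ Bool
  unify Int ~ Int
  unify j -> k -> Bool ~ Int -> l
  unify j ~ Int
  unify k -> Bool ~ l
_ _ : k -> Bool
  unify i -> Bool ~ k -> Bool
  unify i ~ k
  unify Bool ~ Bool
let s : Int
  unify Bool ~ Bool
t : n
\t._ : n -> n
  unify n -> n ~ Bool -> o
  unify n ~ Bool
  unify Bool ~ o
_ _ : Bool
  unify Bool ~ Bool
\r._ : m -> Bool
  unify k -> Bool ~ m -> Bool
  unify k ~ m
  unify Bool ~ Bool
  unify Bool ~ Bool
  unify Int ~ Int
let c : Int
a : p
let b : p
b : p
  unify p ~ Bool
a : Bool
  unify Bool ~ Bool
  unify Int ~ Int
let d : Bool
  unify Int ~ Int
\a._ : Bool -> Int
  unify m -> Bool ~ (Bool -> Int) -> q
  unify m ~ Bool -> Int
  unify Bool ~ q
_ _ : Bool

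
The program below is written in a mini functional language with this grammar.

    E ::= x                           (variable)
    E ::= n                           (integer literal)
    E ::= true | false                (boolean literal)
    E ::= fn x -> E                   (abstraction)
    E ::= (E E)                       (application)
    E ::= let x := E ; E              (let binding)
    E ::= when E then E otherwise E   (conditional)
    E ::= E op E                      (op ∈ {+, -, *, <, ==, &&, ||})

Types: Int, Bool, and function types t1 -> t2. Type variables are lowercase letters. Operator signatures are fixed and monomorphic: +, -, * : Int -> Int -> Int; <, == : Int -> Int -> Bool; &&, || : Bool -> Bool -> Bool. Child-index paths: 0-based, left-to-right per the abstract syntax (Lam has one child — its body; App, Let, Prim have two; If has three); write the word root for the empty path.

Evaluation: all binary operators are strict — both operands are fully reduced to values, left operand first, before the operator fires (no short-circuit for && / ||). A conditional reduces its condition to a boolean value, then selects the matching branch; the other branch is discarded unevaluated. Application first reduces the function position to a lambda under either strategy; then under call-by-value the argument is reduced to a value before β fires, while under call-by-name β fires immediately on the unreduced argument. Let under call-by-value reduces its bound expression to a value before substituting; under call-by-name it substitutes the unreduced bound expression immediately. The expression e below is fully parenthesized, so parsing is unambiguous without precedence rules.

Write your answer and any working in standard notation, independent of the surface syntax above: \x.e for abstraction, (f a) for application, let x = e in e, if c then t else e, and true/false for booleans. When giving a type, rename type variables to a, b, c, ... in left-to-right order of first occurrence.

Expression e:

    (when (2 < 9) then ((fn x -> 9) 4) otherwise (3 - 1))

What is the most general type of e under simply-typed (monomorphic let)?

Trace:
  unify Int ~ Int
  unify Int ~ Int
  unify Bool ~ Bool
\x._ : a -> Int
  unify a -> Int ~ Int -> b
  unify a ~ Int
  unify Int ~ b
_ _ : Int
  unify Int ~ Int
  unify Int ~ Int
  unify Int ~ Int

Answer: Int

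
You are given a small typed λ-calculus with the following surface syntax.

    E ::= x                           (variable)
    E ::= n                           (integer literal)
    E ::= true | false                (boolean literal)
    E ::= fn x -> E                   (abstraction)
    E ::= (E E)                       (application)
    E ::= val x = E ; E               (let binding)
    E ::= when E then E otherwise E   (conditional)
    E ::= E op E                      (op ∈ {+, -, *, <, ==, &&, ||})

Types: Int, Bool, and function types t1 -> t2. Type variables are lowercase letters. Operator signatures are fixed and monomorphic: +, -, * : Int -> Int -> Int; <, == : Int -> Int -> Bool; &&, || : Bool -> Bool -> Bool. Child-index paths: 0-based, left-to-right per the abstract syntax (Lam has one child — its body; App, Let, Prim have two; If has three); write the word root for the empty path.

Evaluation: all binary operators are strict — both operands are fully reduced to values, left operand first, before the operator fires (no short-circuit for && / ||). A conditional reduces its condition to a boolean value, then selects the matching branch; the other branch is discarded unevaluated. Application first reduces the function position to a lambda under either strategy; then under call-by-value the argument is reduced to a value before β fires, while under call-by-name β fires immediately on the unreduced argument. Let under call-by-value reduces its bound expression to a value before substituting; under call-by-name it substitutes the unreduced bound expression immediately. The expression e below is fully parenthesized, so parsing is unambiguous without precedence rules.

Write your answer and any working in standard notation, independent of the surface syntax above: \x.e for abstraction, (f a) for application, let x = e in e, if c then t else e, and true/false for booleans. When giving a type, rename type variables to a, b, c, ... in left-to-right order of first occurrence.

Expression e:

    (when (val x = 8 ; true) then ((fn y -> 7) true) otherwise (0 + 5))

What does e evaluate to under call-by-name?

Answer: 7

Trace:
step 0: (if (let x = 8 in true) then ((\y.7) true) else (0 + 5))
step 1: [let@0] (if true then ((\y.7) true) else (0 + 5))
step 2: [if@root] ((\y.7) true)
step 3: [beta@root] 7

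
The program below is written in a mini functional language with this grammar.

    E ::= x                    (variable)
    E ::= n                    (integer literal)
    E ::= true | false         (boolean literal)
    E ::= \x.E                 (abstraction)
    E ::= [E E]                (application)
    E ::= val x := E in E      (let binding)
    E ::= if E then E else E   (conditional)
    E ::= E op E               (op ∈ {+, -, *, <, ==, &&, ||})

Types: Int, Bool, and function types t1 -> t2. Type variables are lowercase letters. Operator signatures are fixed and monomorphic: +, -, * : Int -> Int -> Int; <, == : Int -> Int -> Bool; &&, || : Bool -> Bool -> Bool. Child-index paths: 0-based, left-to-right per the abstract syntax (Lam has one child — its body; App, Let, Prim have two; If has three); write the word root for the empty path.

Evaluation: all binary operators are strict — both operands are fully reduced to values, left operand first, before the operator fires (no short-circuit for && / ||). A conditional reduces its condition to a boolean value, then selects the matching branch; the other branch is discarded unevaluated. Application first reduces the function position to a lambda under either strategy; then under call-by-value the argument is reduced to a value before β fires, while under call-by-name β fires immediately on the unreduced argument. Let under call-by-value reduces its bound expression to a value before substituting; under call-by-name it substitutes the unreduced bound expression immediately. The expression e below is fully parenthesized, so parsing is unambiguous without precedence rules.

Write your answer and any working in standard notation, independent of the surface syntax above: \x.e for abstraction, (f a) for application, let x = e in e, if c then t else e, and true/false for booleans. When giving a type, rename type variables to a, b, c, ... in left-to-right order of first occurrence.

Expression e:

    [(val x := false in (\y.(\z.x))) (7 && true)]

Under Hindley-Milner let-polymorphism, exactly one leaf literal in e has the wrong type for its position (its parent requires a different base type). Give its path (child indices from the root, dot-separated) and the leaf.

Answer: 1.0 : 7

Working:
let x : Bool
x : Bool
\z._ : b -> Bool
\y._ : a -> b -> Bool
  unify Int ~ Bool
  FAIL: mismatch Int ~ Bool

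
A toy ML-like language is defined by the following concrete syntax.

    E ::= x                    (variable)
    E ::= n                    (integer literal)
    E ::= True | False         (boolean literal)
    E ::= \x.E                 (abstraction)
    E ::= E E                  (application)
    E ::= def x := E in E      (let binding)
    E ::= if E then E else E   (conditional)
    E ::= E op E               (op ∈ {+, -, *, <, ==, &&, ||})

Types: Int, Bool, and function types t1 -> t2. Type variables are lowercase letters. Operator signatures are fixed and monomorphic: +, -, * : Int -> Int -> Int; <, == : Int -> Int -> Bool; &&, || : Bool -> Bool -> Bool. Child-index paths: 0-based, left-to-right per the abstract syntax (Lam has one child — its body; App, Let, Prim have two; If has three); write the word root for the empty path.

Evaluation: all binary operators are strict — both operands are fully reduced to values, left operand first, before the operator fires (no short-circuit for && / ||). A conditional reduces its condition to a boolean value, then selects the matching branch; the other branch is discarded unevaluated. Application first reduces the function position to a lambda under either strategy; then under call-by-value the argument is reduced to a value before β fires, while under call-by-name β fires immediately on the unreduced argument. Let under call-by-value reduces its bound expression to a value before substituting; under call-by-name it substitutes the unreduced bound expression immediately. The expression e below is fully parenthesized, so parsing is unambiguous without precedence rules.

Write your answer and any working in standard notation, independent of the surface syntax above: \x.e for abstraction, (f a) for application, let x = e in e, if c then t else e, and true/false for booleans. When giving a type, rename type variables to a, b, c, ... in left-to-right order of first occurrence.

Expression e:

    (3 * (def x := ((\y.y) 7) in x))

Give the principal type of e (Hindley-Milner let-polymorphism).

Answer: Int

Derivation:
  unify Int ~ Int
y : a
\y._ : a -> a
  unify a -> a ~ Int -> b
  unify a ~ Int
  unify Int ~ b
_ _ : Int
let x : Int
x : Int
  unify Int ~ Int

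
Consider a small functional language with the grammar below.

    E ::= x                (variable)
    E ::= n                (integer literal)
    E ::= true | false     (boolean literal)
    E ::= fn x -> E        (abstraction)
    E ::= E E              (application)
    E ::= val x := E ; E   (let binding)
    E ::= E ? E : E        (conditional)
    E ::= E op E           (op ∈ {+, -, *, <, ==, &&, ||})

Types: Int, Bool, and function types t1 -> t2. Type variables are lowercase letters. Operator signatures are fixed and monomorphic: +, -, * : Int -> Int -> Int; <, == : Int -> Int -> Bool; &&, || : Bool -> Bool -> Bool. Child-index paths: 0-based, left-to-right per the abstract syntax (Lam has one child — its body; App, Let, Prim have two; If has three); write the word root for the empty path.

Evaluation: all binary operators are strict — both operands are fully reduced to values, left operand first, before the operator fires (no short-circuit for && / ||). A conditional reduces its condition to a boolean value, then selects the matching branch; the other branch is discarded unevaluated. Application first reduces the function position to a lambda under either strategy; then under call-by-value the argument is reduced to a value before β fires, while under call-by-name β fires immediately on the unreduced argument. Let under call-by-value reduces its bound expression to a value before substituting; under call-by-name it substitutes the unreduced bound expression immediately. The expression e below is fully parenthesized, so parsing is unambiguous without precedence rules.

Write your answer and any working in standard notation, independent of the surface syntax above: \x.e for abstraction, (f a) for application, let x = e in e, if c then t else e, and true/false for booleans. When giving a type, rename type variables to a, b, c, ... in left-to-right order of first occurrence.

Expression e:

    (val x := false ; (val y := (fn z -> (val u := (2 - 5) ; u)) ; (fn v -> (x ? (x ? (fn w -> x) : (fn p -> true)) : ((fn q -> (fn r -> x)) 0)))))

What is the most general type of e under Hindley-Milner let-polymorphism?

Answer: a -> b -> Bool

Working:
let x : Bool
  unify Int ~ Int
  unify Int ~ Int
let u : Int
u : Int
\z._ : a -> Int
let y : forall. a -> Int
x : Bool
  unify Bool ~ Bool
x : Bool
  unify Bool ~ Bool
x : Bool
\w._ : c -> Bool
\p._ : d -> Bool
  unify c -> Bool ~ d -> Bool
  unify c ~ d
  unify Bool ~ Bool
x : Bool
\r._ : f -> Bool
\q._ : e -> f -> Bool
  unify e -> f -> Bool ~ Int -> g
  unify e ~ Int
  unify f -> Bool ~ g
_ _ : f -> Bool
  unify d -> Bool ~ f -> Bool
  unify d ~ f
  unify Bool ~ Bool
\v._ : b -> f -> Bool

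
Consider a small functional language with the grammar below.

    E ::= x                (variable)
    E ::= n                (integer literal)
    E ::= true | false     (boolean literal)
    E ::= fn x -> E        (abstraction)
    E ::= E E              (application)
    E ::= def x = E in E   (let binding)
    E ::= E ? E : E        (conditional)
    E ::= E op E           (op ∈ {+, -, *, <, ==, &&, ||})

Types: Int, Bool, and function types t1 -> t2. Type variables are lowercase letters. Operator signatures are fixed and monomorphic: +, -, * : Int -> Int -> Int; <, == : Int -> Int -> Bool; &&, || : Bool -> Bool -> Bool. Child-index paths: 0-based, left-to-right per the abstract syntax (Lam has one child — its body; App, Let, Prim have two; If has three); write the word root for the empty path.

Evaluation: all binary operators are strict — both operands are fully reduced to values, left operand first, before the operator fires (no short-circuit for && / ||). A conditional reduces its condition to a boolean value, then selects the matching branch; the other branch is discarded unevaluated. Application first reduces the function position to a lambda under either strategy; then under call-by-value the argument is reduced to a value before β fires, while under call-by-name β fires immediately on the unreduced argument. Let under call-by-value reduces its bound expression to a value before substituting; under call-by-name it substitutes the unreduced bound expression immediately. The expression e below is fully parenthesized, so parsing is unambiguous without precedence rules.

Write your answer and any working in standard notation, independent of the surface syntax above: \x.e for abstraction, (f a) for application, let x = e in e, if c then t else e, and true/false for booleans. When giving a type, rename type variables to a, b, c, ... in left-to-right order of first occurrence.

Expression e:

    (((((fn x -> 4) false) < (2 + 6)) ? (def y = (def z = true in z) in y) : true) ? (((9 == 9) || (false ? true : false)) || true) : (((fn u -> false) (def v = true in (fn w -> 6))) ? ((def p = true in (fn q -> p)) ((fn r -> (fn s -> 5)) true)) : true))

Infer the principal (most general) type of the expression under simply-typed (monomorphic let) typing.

Answer: Bool

Trace:
\x._ : a -> Int
  unify a -> Int ~ Bool -> b
  unify a ~ Bool
  unify Int ~ b
_ _ : Int
  unify Int ~ Int
  unify Int ~ Int
  unify Int ~ Int
  unify Int ~ Int
  unify Bool ~ Bool
let z : Bool
z : Bool
let y : Bool
y : Bool
  unify Bool ~ Bool
  unify Bool ~ Bool
  unify Int ~ Int
  unify Int ~ Int
  unify Bool ~ Bool
  unify Bool ~ Bool
  unify Bool ~ Bool
  unify Bool ~ Bool
  unify Bool ~ Bool
  unify Bool ~ Bool
\u._ : c -> Bool
let v : Bool
\w._ : d -> Int
  unify c -> Bool ~ (d -> Int) -> e
  unify c ~ d -> Int
  unify Bool ~ e
_ _ : Bool
  unify Bool ~ Bool
let p : Bool
p : Bool
\q._ : f -> Bool
\s._ : h -> Int
\r._ : g -> h -> Int
  unify g -> h -> Int ~ Bool -> i
  unify g ~ Bool
  unify h -> Int ~ i
_ _ : h -> Int
  unify f -> Bool ~ (h -> Int) -> j
  unify f ~ h -> Int
  unify Bool ~ j
_ _ : Bool
  unify Bool ~ Bool
  unify Bool ~ Bool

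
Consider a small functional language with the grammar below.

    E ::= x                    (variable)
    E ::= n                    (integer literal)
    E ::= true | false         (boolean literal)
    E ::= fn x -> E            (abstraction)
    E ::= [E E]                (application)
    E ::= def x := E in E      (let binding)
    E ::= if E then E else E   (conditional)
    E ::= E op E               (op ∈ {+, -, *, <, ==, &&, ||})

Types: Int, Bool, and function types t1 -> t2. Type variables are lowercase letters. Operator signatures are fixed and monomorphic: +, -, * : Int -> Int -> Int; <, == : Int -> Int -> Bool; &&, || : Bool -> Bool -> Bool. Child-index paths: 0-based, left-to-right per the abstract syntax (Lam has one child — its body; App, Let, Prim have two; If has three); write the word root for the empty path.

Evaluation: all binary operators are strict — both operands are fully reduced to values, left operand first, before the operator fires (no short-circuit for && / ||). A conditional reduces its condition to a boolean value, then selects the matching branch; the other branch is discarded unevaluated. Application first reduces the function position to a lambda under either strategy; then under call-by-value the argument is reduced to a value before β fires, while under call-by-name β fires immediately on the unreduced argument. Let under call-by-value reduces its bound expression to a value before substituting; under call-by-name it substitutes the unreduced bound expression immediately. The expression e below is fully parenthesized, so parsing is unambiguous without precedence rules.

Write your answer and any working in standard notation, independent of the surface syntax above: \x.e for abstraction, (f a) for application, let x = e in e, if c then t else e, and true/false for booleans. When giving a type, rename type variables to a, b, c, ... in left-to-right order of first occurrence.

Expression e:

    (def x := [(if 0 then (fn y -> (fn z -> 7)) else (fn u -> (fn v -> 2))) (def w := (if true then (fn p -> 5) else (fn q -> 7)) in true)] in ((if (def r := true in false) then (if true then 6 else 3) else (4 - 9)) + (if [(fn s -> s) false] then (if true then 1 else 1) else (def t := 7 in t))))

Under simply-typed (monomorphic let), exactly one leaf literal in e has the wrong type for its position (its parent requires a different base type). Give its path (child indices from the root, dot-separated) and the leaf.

Working:
  unify Int ~ Bool
  FAIL: mismatch Int ~ Bool

Answer: 0.0.0 : 0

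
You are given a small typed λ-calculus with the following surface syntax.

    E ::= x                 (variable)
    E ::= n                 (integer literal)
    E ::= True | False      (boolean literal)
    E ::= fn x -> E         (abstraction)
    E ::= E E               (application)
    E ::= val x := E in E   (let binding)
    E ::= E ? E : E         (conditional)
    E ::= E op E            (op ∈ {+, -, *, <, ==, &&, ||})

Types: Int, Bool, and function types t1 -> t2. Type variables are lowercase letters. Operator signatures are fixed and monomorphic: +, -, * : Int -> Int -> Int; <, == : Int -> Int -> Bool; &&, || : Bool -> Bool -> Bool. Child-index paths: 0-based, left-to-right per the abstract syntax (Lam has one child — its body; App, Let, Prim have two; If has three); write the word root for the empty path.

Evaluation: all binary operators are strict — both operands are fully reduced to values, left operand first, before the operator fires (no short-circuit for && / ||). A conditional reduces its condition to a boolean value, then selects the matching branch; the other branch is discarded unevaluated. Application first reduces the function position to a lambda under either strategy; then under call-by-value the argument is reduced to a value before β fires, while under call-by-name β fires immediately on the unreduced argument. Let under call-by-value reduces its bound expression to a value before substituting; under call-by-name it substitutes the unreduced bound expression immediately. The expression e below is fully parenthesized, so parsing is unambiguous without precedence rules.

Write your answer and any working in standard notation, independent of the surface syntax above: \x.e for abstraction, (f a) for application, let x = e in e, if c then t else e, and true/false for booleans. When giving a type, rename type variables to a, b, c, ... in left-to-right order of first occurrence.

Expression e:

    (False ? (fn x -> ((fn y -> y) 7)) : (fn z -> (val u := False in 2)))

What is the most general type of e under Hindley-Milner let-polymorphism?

Answer: a -> Int

Working:
  unify Bool ~ Bool
y : b
\y._ : b -> b
  unify b -> b ~ Int -> c
  unify b ~ Int
  unify Int ~ c
_ _ : Int
\x._ : a -> Int
let u : Bool
\z._ : d -> Int
  unify a -> Int ~ d -> Int
  unify a ~ d
  unify Int ~ Int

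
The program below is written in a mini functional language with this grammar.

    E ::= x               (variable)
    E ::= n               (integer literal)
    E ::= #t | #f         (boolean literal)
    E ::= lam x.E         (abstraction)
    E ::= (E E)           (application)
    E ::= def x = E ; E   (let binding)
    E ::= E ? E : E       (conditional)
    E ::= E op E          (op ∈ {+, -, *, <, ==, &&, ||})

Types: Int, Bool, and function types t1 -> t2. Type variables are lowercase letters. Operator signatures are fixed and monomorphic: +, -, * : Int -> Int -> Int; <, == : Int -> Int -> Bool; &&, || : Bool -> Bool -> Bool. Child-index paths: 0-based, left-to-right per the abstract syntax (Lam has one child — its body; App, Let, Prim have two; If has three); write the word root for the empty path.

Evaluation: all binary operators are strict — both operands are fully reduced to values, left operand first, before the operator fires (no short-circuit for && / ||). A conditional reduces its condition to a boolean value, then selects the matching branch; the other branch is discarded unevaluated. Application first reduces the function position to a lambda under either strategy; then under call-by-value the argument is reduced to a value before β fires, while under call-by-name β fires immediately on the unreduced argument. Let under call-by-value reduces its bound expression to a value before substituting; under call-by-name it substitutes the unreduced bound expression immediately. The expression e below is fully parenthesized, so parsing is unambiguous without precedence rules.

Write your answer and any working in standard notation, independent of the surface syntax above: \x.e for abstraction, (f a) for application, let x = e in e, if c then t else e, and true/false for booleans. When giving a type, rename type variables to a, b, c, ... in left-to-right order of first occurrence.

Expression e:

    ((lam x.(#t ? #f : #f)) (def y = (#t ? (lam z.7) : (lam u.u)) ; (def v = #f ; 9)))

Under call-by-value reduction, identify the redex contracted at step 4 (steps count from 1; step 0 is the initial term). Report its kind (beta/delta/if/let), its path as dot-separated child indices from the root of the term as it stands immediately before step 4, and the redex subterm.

Trace:
step 0: ((\x.(if true then false else false)) (let y = (if true then (\z.7) else (\u.u)) in (let v = false in 9)))
step 1: [if@1.0] ((\x.(if true then false else false)) (let y = (\z.7) in (let v = false in 9)))
step 2: [let@1] ((\x.(if true then false else false)) (let v = false in 9))
step 3: [let@1] ((\x.(if true then false else false)) 9)
step 4: [beta@root] (if true then false else false)

Answer: beta at root : ((\x.(if true then false else false)) 9)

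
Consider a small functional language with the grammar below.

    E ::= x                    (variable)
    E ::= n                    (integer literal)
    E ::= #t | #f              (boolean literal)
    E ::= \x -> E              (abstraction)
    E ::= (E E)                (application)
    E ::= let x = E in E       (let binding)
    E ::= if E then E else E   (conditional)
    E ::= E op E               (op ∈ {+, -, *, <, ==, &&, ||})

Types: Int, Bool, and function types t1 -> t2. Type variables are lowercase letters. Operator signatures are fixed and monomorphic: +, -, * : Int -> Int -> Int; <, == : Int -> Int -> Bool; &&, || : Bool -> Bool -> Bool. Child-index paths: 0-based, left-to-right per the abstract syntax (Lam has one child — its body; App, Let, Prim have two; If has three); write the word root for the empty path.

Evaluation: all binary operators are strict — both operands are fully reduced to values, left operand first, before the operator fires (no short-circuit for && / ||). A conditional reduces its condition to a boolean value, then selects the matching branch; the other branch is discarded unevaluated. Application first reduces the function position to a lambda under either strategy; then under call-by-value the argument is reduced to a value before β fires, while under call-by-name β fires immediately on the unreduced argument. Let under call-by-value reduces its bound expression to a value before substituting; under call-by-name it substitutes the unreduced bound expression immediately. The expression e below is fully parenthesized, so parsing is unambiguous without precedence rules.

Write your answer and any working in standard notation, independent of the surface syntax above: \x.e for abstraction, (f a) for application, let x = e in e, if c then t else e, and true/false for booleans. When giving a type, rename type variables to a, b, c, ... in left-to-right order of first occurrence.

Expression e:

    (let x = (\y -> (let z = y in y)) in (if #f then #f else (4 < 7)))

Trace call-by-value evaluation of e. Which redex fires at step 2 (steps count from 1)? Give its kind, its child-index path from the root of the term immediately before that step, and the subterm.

Trace:
step 0: (let x = (\y.(let z = y in y)) in (if false then false else (4 < 7)))
step 1: [let@root] (if false then false else (4 < 7))
step 2: [if@root] (4 < 7)

Answer: if at root : (if false then false else (4 < 7))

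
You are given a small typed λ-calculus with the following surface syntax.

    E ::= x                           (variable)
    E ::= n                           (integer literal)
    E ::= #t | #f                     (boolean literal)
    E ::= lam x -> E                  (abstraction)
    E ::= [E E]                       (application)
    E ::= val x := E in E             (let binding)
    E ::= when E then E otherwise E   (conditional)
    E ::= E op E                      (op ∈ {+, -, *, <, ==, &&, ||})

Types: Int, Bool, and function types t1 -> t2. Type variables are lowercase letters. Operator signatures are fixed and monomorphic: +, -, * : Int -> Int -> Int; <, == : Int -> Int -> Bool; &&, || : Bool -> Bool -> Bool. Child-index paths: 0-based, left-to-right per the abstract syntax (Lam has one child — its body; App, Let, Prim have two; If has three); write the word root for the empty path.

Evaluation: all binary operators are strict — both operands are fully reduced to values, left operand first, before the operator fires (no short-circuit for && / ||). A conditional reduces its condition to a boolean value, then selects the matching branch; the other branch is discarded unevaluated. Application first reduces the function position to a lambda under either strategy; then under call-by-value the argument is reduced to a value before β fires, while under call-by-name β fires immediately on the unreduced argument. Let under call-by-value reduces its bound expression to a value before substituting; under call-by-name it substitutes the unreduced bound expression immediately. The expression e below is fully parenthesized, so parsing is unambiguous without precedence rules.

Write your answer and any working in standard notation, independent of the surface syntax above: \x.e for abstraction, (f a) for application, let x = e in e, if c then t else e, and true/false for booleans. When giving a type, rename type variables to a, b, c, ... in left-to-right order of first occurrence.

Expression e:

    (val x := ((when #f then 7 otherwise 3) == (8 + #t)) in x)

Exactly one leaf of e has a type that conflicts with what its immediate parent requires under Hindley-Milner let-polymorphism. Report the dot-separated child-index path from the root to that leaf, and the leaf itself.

Answer: 0.1.1 : true

Derivation:
  unify Bool ~ Bool
  unify Int ~ Int
  unify Int ~ Int
  unify Int ~ Int
  unify Bool ~ Int
  FAIL: mismatch Bool ~ Int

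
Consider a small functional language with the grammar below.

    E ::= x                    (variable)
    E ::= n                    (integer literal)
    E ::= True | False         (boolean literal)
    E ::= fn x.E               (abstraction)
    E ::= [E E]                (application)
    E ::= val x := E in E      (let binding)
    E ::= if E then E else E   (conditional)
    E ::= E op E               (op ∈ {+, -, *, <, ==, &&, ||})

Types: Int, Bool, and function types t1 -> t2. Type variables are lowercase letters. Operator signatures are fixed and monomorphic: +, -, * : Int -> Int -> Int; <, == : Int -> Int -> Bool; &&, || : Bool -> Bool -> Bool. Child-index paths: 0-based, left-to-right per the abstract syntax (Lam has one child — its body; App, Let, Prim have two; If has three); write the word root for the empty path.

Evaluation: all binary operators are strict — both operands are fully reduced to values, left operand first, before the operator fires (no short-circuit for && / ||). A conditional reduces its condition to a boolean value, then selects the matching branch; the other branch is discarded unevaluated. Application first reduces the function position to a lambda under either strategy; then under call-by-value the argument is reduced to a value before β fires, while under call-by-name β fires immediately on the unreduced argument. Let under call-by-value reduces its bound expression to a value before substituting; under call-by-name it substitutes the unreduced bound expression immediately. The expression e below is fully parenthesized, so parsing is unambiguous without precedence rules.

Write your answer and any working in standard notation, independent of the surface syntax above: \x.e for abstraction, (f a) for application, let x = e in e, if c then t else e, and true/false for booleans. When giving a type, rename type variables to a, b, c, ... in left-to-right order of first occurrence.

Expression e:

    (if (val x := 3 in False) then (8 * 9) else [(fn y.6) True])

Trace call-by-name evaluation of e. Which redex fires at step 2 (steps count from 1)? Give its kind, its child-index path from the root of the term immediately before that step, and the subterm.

Derivation:
step 0: (if (let x = 3 in false) then (8 * 9) else ((\y.6) true))
step 1: [let@0] (if false then (8 * 9) else ((\y.6) true))
step 2: [if@root] ((\y.6) true)

Answer: if at root : (if false then (8 * 9) else ((\y.6) true))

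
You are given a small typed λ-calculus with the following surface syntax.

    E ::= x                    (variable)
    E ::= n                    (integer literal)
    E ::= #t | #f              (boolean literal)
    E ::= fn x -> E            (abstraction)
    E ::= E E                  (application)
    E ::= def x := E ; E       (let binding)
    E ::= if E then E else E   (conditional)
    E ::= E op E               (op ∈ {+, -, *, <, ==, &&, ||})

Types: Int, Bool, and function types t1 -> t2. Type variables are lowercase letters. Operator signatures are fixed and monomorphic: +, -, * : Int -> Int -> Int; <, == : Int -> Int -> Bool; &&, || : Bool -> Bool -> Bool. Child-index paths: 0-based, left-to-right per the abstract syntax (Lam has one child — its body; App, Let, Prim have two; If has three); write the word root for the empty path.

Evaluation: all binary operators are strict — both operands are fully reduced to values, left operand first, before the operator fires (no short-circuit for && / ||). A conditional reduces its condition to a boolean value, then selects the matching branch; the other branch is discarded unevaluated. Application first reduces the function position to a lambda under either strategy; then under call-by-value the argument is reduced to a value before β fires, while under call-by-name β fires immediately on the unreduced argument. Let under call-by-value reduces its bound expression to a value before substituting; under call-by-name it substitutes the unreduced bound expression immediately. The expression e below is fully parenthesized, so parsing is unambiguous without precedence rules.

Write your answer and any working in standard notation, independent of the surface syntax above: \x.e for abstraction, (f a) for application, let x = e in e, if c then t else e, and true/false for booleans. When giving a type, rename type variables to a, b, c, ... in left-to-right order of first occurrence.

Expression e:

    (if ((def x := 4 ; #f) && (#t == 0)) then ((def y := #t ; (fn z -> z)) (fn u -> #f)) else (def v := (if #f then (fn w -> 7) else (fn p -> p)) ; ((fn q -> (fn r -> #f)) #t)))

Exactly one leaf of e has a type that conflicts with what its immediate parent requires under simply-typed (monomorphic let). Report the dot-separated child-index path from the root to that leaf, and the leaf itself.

Answer: 0.1.0 : true

Working:
let x : Int
  unify Bool ~ Bool
  unify Bool ~ Int
  FAIL: mismatch Bool ~ Int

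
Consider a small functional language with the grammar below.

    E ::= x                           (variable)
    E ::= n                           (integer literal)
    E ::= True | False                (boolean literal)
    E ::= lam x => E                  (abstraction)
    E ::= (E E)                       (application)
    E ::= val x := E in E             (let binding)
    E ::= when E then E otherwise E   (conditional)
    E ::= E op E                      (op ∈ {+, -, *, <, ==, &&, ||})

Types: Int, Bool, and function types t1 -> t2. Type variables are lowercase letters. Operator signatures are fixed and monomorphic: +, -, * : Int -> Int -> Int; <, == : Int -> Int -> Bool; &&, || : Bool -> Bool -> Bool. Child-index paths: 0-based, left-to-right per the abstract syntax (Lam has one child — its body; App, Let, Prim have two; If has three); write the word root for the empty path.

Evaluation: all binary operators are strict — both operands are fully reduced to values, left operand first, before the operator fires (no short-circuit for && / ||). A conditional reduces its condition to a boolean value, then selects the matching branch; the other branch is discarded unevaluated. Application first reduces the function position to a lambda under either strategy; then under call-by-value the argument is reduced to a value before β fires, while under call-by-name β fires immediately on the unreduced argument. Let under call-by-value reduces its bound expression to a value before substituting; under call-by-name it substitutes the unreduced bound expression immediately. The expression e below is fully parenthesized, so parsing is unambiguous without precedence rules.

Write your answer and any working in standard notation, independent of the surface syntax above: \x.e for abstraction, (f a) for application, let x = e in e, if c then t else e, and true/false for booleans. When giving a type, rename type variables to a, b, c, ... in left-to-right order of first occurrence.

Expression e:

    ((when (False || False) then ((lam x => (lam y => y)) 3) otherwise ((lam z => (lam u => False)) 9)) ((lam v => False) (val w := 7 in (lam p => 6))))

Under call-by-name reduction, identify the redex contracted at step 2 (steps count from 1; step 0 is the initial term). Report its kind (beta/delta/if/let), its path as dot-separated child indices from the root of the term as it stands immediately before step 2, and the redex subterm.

Answer: if at 0 : (if false then ((\x.(\y.y)) 3) else ((\z.(\u.false)) 9))

Trace:
step 0: ((if (false || false) then ((\x.(\y.y)) 3) else ((\z.(\u.false)) 9)) ((\v.false) (let w = 7 in (\p.6))))
step 1: [delta@0.0] ((if false then ((\x.(\y.y)) 3) else ((\z.(\u.false)) 9)) ((\v.false) (let w = 7 in (\p.6))))
step 2: [if@0] (((\z.(\u.false)) 9) ((\v.false) (let w = 7 in (\p.6))))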